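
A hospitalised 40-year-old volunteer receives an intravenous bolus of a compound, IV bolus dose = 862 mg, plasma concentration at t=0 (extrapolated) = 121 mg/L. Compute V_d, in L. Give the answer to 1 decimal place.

Vd = Dose / C₀ = 862.0 / 121 = 7.124 L

7.1 L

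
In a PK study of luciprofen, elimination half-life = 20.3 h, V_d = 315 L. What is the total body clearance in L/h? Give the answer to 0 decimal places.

11 L/h

k = ln2 / t½ = 0.693147 / 20.3 = 0.03415 h⁻¹
CL = k × Vd = 0.03415 × 315 = 10.76 L/h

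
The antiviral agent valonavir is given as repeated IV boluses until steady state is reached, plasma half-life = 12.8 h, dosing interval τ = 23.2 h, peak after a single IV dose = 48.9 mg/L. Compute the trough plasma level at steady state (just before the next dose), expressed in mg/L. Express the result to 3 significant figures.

k = ln2 / t½ = 0.693147 / 12.8 = 0.05415 h⁻¹
e^(−kτ) = e^(−0.05415 × 23.2) = 0.2847
Accumulation ratio R = 1 / (1 − e^(−kτ)) = 1 / (1 − 0.2847) = 1.398
Steady-state trough = C₀ × R × e^(−kτ) = 48.9 × 1.398 × 0.2847 = 19.46 mg/L

19.5 mg/L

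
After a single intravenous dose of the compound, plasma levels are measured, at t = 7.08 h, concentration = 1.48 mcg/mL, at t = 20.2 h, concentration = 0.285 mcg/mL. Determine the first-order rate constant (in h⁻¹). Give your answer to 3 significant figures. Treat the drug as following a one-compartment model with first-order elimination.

k = ln(C₁/C₂) / (t₂ − t₁) = ln(1.48/0.285) / (20.2 − 7.08)
  = 1.647 / 13.12 = 0.1255 h⁻¹

0.126 h⁻¹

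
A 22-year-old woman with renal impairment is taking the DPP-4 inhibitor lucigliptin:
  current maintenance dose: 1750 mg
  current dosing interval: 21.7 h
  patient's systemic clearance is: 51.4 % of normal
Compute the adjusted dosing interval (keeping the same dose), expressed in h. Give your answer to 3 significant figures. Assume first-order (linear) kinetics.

To keep the same average steady-state level, dosing rate must scale with clearance.
CL ratio = 51.4 / 100 = 0.5140
New interval (same dose) = 21.7 / 0.5140 = 42.22 h

42.2 h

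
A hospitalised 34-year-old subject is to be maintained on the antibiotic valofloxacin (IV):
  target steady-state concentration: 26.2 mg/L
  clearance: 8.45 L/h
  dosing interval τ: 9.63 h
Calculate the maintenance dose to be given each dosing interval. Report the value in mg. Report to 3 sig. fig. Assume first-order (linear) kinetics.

2130 mg

At steady state, Dose/τ = Css × CL.
Dose = Css × CL × τ = 26.2 × 8.450 × 9.63 = 2132 mg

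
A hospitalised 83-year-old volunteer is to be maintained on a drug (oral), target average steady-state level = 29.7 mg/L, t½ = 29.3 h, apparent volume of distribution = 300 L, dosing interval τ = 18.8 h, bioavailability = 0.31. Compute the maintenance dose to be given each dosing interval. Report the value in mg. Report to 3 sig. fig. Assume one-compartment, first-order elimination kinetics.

12800 mg

k = ln2 / t½ = 0.693147 / 29.3 = 0.02366 h⁻¹
CL = k × Vd = 0.02366 × 300 = 7.098 L/h
At steady state, F × (Dose/τ) = Css × CL.
Dose = Css × CL × τ / F = 29.7 × 7.098 × 18.8 / 0.31 = 12780 mg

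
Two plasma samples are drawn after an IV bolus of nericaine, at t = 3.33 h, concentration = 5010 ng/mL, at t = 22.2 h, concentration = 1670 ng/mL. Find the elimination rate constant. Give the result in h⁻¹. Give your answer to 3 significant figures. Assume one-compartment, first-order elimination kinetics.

k = ln(C₁/C₂) / (t₂ − t₁) = ln(5010/1670) / (22.2 − 3.33)
  = 1.099 / 18.87 = 0.05824 h⁻¹

0.0582 h⁻¹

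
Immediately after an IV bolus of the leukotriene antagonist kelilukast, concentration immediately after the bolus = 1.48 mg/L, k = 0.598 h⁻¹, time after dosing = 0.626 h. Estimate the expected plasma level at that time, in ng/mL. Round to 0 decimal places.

1018 ng/mL

C = C₀ · e^(−k·t) = 1.480 × e^(−0.5980 × 0.626)
  = 1.480 × 0.6877 = 1.018 mg/L
Convert: 1.018 mg/L × 1000 = 1018 ng/mL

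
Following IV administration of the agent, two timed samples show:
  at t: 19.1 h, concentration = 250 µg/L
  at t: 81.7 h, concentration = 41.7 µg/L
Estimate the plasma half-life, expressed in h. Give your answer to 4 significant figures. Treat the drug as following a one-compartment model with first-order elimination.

k = ln(C₁/C₂) / (t₂ − t₁) = ln(250/41.7) / (81.7 − 19.1)
  = 1.791 / 62.60 = 0.02861 h⁻¹
t½ = ln2 / k = 0.693147 / 0.02861 = 24.23 h

24.23 h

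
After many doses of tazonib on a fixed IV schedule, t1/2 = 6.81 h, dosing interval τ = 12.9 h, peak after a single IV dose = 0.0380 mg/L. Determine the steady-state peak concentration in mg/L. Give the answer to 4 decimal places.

0.0520 mg/L

k = ln2 / t½ = 0.693147 / 6.81 = 0.1018 h⁻¹
e^(−kτ) = e^(−0.1018 × 12.9) = 0.2690
Accumulation ratio R = 1 / (1 − e^(−kτ)) = 1 / (1 − 0.2690) = 1.368
Steady-state peak = C₀ × R = 0.0380 × 1.368 = 0.05198 mg/L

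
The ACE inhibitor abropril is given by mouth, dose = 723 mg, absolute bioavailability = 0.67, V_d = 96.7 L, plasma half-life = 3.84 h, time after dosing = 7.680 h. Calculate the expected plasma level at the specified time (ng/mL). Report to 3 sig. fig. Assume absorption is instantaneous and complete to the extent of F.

Amount reaching circulation = F × Dose = 0.67 × 723.0 = 484.4 mg
C₀ = F·Dose / Vd = 484.4 / 96.7 = 5.009 mg/L
k = ln2 / t½ = 0.693147 / 3.84 = 0.1805 h⁻¹
t / t½ = 7.680 / 3.84 = 2 half-lives
C = C₀ × (1/2)^2 = 5.009 × 0.2500 = 1.252 mg/L
Convert: 1.252 mg/L × 1000 = 1252 ng/mL

1250 ng/mL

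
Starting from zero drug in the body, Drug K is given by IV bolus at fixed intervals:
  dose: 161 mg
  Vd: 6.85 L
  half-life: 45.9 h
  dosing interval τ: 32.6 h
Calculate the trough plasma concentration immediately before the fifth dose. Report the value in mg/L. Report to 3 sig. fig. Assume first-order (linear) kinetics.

C₀ per dose = Dose / Vd = 161 / 6.85 = 23.50 mg/L
k = ln2 / t½ = 0.693147 / 45.9 = 0.01510 h⁻¹
Fraction remaining after one interval: r = e^(−kτ) = e^(−0.01510 × 32.6) = 0.6112
Before dose 5, 4 doses have been given (aged 1τ, 2τ, 3τ, 4τ).
C_trough = C₀ × (r + r² + … + r^4) = C₀ × r(1−r^4)/(1−r)
        = 23.50 × 0.6112 × (1 − 0.1396) / (1 − 0.6112) = 31.79 mg/L

31.8 mg/L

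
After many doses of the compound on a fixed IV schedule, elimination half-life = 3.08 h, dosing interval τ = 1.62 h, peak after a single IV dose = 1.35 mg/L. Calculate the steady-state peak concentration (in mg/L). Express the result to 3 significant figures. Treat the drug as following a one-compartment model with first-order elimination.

k = ln2 / t½ = 0.693147 / 3.08 = 0.2250 h⁻¹
e^(−kτ) = e^(−0.2250 × 1.62) = 0.6945
Accumulation ratio R = 1 / (1 − e^(−kτ)) = 1 / (1 − 0.6945) = 3.273
Steady-state peak = C₀ × R = 1.35 × 3.273 = 4.419 mg/L

4.42 mg/L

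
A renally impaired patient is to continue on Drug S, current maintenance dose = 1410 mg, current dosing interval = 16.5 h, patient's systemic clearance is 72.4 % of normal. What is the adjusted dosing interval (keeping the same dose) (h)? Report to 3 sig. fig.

To keep the same average steady-state level, dosing rate must scale with clearance.
CL ratio = 72.4 / 100 = 0.7240
New interval (same dose) = 16.5 / 0.7240 = 22.79 h

22.8 h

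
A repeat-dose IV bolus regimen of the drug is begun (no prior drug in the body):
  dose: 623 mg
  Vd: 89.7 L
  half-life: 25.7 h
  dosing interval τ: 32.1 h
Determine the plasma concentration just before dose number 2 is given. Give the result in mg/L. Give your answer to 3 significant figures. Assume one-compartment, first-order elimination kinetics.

C₀ per dose = Dose / Vd = 623 / 89.7 = 6.945 mg/L
k = ln2 / t½ = 0.693147 / 25.7 = 0.02697 h⁻¹
Fraction remaining after one interval: r = e^(−kτ) = e^(−0.02697 × 32.1) = 0.4207
Before dose 2, 1 dose has been given (aged 1τ).
C_trough = C₀ × r = 6.945 × 0.4207 = 2.922 mg/L

2.92 mg/L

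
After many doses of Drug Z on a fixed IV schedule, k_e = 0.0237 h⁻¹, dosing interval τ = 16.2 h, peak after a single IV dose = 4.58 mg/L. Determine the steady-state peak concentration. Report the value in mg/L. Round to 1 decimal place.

14.4 mg/L

e^(−kτ) = e^(−0.02370 × 16.2) = 0.6812
Accumulation ratio R = 1 / (1 − e^(−kτ)) = 1 / (1 − 0.6812) = 3.137
Steady-state peak = C₀ × R = 4.58 × 3.137 = 14.37 mg/L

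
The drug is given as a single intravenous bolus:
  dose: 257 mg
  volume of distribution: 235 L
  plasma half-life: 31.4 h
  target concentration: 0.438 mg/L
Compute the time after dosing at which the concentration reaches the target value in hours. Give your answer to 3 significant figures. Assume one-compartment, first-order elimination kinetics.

C₀ = Dose / Vd = 257.0 / 235 = 1.094 mg/L
k = ln2 / t½ = 0.693147 / 31.4 = 0.02207 h⁻¹
t = ln(C₀ / C) / k = ln(1.094 / 0.438) / 0.02207
  = ln(2.498) / 0.02207 = 0.9155 / 0.02207 = 41.48 h

41.5 h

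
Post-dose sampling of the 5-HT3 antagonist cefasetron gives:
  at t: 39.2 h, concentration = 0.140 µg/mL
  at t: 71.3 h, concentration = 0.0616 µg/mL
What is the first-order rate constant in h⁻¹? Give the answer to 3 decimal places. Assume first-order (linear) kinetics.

0.026 h⁻¹

k = ln(C₁/C₂) / (t₂ − t₁) = ln(0.140/0.0616) / (71.3 − 39.2)
  = 0.8210 / 32.10 = 0.02558 h⁻¹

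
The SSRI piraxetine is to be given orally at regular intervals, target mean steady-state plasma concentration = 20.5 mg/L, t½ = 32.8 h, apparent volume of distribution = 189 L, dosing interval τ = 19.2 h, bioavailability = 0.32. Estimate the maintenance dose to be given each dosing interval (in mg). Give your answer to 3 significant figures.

4910 mg

k = ln2 / t½ = 0.693147 / 32.8 = 0.02113 h⁻¹
CL = k × Vd = 0.02113 × 189 = 3.994 L/h
At steady state, F × (Dose/τ) = Css × CL.
Dose = Css × CL × τ / F = 20.5 × 3.994 × 19.2 / 0.32 = 4913 mg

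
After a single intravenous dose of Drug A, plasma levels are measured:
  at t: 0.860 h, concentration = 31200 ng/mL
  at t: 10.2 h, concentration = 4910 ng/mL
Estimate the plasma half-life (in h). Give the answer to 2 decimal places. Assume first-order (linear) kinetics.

k = ln(C₁/C₂) / (t₂ − t₁) = ln(31200/4910) / (10.2 − 0.860)
  = 1.849 / 9.340 = 0.1980 h⁻¹
t½ = ln2 / k = 0.693147 / 0.1980 = 3.501 h

3.50 h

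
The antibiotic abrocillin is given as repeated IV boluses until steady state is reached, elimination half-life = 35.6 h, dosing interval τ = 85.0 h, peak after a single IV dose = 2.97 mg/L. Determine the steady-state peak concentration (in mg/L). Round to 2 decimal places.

k = ln2 / t½ = 0.693147 / 35.6 = 0.01947 h⁻¹
e^(−kτ) = e^(−0.01947 × 85.0) = 0.1911
Accumulation ratio R = 1 / (1 − e^(−kτ)) = 1 / (1 − 0.1911) = 1.236
Steady-state peak = C₀ × R = 2.97 × 1.236 = 3.671 mg/L

3.67 mg/L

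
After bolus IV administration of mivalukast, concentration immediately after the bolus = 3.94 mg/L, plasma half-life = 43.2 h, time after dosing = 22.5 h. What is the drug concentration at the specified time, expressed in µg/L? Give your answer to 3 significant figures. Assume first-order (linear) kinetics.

2750 µg/L

k = ln2 / t½ = 0.693147 / 43.2 = 0.01605 h⁻¹
C = C₀ · e^(−k·t) = 3.940 × e^(−0.01605 × 22.5)
  = 3.940 × 0.6969 = 2.746 mg/L
Convert: 2.746 mg/L × 1000 = 2746 µg/L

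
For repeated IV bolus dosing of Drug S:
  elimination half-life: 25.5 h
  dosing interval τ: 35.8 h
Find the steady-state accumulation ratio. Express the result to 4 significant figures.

k = ln2 / t½ = 0.693147 / 25.5 = 0.02718 h⁻¹
e^(−kτ) = e^(−0.02718 × 35.8) = 0.3779
Accumulation ratio R = 1 / (1 − e^(−kτ)) = 1 / (1 − 0.3779) = 1.607

1.607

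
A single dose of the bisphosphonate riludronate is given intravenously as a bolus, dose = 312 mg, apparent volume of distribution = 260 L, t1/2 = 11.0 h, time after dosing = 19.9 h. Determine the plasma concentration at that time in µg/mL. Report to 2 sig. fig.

C₀ = Dose / Vd = 312.0 / 260 = 1.200 mg/L
k = ln2 / t½ = 0.693147 / 11.0 = 0.06301 h⁻¹
C = C₀ · e^(−k·t) = 1.200 × e^(−0.06301 × 19.9)
  = 1.200 × 0.2854 = 0.3425 mg/L
(0.3425 mg/L = 0.3425 µg/mL)

0.34 µg/mL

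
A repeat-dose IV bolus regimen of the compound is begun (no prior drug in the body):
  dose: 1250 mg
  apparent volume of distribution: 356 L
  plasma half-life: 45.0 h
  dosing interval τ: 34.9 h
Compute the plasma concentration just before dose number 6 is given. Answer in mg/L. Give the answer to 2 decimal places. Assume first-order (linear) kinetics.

C₀ per dose = Dose / Vd = 1250 / 356 = 3.511 mg/L
k = ln2 / t½ = 0.693147 / 45.0 = 0.01540 h⁻¹
Fraction remaining after one interval: r = e^(−kτ) = e^(−0.01540 × 34.9) = 0.5842
Before dose 6, 5 doses have been given (aged 1τ, 2τ, 3τ, 4τ, 5τ).
C_trough = C₀ × (r + r² + … + r^5) = C₀ × r(1−r^5)/(1−r)
        = 3.511 × 0.5842 × (1 − 0.06805) / (1 − 0.5842) = 4.597 mg/L

4.60 mg/L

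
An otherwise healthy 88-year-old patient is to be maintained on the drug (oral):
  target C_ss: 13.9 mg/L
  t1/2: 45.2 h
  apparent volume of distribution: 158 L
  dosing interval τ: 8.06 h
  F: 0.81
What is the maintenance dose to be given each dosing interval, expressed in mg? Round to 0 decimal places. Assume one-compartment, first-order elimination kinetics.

335 mg

k = ln2 / t½ = 0.693147 / 45.2 = 0.01534 h⁻¹
CL = k × Vd = 0.01534 × 158 = 2.424 L/h
At steady state, F × (Dose/τ) = Css × CL.
Dose = Css × CL × τ / F = 13.9 × 2.424 × 8.06 / 0.81 = 335.3 mg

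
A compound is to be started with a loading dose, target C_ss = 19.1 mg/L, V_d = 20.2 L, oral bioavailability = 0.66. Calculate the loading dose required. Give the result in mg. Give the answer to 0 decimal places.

LD = Css × Vd / F = 19.1 × 20.2 / 0.66 = 584.6 mg

585 mg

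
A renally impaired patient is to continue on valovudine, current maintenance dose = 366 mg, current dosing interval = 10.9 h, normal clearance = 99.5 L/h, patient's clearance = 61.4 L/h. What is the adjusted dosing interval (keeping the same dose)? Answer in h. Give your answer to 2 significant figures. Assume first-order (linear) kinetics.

18 h

To keep the same average steady-state level, dosing rate must scale with clearance.
CL ratio = 61.4 / 99.5 = 0.6171
New interval (same dose) = 10.9 / 0.6171 = 17.66 h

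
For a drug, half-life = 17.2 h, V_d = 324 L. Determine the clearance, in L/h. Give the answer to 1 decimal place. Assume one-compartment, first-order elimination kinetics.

k = ln2 / t½ = 0.693147 / 17.2 = 0.04030 h⁻¹
CL = k × Vd = 0.04030 × 324 = 13.06 L/h

13.1 L/h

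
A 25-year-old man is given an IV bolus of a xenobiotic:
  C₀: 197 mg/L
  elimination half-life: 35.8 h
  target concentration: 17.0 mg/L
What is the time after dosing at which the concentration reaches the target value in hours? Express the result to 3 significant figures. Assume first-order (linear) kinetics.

127 h

k = ln2 / t½ = 0.693147 / 35.8 = 0.01936 h⁻¹
t = ln(C₀ / C) / k = ln(197.0 / 17.0) / 0.01936
  = ln(11.59) / 0.01936 = 2.450 / 0.01936 = 126.5 h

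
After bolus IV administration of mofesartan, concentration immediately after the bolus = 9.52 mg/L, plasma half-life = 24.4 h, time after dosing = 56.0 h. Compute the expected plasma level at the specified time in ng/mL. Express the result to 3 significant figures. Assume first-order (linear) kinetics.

k = ln2 / t½ = 0.693147 / 24.4 = 0.02841 h⁻¹
C = C₀ · e^(−k·t) = 9.520 × e^(−0.02841 × 56.0)
  = 9.520 × 0.2037 = 1.939 mg/L
Convert: 1.939 mg/L × 1000 = 1939 ng/mL

1940 ng/mL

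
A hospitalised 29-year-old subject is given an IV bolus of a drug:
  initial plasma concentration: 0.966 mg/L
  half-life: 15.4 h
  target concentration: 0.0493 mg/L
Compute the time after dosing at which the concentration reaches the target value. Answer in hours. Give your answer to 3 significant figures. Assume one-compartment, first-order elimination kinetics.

k = ln2 / t½ = 0.693147 / 15.4 = 0.04501 h⁻¹
t = ln(C₀ / C) / k = ln(0.9660 / 0.0493) / 0.04501
  = ln(19.59) / 0.04501 = 2.975 / 0.04501 = 66.10 h

66.1 h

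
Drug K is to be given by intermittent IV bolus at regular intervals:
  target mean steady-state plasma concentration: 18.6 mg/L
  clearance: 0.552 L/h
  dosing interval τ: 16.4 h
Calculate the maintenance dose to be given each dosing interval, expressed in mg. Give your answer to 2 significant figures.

170 mg

At steady state, Dose/τ = Css × CL.
Dose = Css × CL × τ = 18.6 × 0.5520 × 16.4 = 168.4 mg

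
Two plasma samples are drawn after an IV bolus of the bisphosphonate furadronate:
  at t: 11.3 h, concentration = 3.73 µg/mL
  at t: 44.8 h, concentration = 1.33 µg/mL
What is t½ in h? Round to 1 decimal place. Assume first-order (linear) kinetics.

22.5 h

k = ln(C₁/C₂) / (t₂ − t₁) = ln(3.73/1.33) / (44.8 − 11.3)
  = 1.031 / 33.50 = 0.03078 h⁻¹
t½ = ln2 / k = 0.693147 / 0.03078 = 22.52 h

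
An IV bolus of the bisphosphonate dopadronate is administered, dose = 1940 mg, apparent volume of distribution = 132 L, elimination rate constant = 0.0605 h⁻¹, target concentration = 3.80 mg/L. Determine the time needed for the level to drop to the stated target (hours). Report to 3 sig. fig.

22.4 h

C₀ = Dose / Vd = 1940 / 132 = 14.70 mg/L
t = ln(C₀ / C) / k = ln(14.70 / 3.80) / 0.06050
  = ln(3.868) / 0.06050 = 1.353 / 0.06050 = 22.36 h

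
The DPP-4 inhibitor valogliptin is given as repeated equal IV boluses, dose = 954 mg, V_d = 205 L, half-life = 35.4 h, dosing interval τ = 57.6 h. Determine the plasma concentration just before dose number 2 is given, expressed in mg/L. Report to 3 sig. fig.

1.51 mg/L

C₀ per dose = Dose / Vd = 954 / 205 = 4.654 mg/L
k = ln2 / t½ = 0.693147 / 35.4 = 0.01958 h⁻¹
Fraction remaining after one interval: r = e^(−kτ) = e^(−0.01958 × 57.6) = 0.3237
Before dose 2, 1 dose has been given (aged 1τ).
C_trough = C₀ × r = 4.654 × 0.3237 = 1.506 mg/L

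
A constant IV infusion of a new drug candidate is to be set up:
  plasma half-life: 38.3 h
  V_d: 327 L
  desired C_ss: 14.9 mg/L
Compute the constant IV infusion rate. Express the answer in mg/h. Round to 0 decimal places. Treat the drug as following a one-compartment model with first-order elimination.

k = ln2 / t½ = 0.693147 / 38.3 = 0.01810 h⁻¹
CL = k × Vd = 0.01810 × 327 = 5.919 L/h
At steady state, infusion rate R₀ = Css × CL = 14.9 × 5.919 = 88.19 mg/h

88 mg/h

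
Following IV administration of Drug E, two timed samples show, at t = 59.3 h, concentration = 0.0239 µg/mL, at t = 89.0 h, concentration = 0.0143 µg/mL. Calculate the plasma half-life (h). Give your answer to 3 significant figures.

40.1 h

k = ln(C₁/C₂) / (t₂ − t₁) = ln(0.0239/0.0143) / (89.0 − 59.3)
  = 0.5136 / 29.70 = 0.01729 h⁻¹
t½ = ln2 / k = 0.693147 / 0.01729 = 40.09 h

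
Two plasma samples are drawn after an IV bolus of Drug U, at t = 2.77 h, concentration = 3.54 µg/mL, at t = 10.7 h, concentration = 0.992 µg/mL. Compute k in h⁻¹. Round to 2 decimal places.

k = ln(C₁/C₂) / (t₂ − t₁) = ln(3.54/0.992) / (10.7 − 2.77)
  = 1.272 / 7.930 = 0.1604 h⁻¹

0.16 h⁻¹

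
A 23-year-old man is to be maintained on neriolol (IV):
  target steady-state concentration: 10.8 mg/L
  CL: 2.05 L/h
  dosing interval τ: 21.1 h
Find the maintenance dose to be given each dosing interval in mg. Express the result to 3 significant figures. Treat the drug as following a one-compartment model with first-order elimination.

At steady state, Dose/τ = Css × CL.
Dose = Css × CL × τ = 10.8 × 2.050 × 21.1 = 467.2 mg

467 mg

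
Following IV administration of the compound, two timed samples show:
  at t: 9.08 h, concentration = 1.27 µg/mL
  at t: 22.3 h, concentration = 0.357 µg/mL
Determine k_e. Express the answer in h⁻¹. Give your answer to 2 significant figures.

0.096 h⁻¹

k = ln(C₁/C₂) / (t₂ − t₁) = ln(1.27/0.357) / (22.3 − 9.08)
  = 1.269 / 13.22 = 0.09599 h⁻¹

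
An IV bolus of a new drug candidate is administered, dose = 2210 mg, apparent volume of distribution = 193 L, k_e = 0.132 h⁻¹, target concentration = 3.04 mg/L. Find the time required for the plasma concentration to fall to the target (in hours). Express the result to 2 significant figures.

10 h

C₀ = Dose / Vd = 2210 / 193 = 11.45 mg/L
t = ln(C₀ / C) / k = ln(11.45 / 3.04) / 0.1320
  = ln(3.766) / 0.1320 = 1.326 / 0.1320 = 10.05 h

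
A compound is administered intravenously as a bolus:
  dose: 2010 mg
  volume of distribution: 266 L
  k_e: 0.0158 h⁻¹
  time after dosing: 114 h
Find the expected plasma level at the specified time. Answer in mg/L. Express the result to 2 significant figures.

C₀ = Dose / Vd = 2010 / 266 = 7.556 mg/L
C = C₀ · e^(−k·t) = 7.556 × e^(−0.01580 × 114)
  = 7.556 × 0.1651 = 1.247 mg/L

1.2 mg/L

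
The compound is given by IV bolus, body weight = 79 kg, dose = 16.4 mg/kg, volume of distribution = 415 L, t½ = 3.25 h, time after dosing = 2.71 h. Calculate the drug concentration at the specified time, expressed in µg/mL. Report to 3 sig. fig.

1.75 µg/mL

Total dose = 16.4 × 79 = 1296 mg
C₀ = Dose / Vd = 1296 / 415 = 3.123 mg/L
k = ln2 / t½ = 0.693147 / 3.25 = 0.2133 h⁻¹
C = C₀ · e^(−k·t) = 3.123 × e^(−0.2133 × 2.71)
  = 3.123 × 0.5610 = 1.752 mg/L
(1.752 mg/L = 1.752 µg/mL)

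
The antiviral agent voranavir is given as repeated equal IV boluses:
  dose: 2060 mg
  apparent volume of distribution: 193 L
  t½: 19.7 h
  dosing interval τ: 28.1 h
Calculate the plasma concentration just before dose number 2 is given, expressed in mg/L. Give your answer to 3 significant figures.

C₀ per dose = Dose / Vd = 2060 / 193 = 10.67 mg/L
k = ln2 / t½ = 0.693147 / 19.7 = 0.03519 h⁻¹
Fraction remaining after one interval: r = e^(−kτ) = e^(−0.03519 × 28.1) = 0.3720
Before dose 2, 1 dose has been given (aged 1τ).
C_trough = C₀ × r = 10.67 × 0.3720 = 3.969 mg/L

3.97 mg/L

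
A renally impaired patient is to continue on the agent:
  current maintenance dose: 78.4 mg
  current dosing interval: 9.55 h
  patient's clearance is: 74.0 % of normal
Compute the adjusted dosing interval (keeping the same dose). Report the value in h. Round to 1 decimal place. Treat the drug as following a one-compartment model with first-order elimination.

12.9 h

To keep the same average steady-state level, dosing rate must scale with clearance.
CL ratio = 74.0 / 100 = 0.7400
New interval (same dose) = 9.55 / 0.7400 = 12.91 h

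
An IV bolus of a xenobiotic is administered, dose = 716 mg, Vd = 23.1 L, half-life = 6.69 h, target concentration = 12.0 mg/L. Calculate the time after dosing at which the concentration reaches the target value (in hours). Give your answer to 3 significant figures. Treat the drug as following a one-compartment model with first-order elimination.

C₀ = Dose / Vd = 716.0 / 23.1 = 31.00 mg/L
k = ln2 / t½ = 0.693147 / 6.69 = 0.1036 h⁻¹
t = ln(C₀ / C) / k = ln(31.00 / 12.0) / 0.1036
  = ln(2.583) / 0.1036 = 0.9490 / 0.1036 = 9.160 h

9.16 h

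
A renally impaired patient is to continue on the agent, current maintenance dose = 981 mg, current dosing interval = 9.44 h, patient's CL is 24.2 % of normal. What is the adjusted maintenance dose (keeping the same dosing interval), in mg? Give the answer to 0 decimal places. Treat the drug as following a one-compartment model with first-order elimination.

237 mg

To keep the same average steady-state level, dosing rate must scale with clearance.
CL ratio = 24.2 / 100 = 0.2420
New dose (same interval) = 981 × 0.2420 = 237.4 mg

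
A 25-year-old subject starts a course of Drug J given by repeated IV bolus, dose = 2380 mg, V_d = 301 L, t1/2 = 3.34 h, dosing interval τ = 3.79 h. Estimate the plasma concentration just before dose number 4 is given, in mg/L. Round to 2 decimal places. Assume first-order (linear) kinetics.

C₀ per dose = Dose / Vd = 2380 / 301 = 7.907 mg/L
k = ln2 / t½ = 0.693147 / 3.34 = 0.2075 h⁻¹
Fraction remaining after one interval: r = e^(−kτ) = e^(−0.2075 × 3.79) = 0.4555
Before dose 4, 3 doses have been given (aged 1τ, 2τ, 3τ).
C_trough = C₀ × (r + r² + … + r^3) = C₀ × r(1−r^3)/(1−r)
        = 7.907 × 0.4555 × (1 − 0.09451) / (1 − 0.4555) = 5.989 mg/L

5.99 mg/L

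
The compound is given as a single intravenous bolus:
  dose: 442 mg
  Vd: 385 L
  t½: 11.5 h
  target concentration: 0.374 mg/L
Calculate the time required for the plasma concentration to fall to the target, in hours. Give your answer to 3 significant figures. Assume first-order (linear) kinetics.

18.6 h

C₀ = Dose / Vd = 442.0 / 385 = 1.148 mg/L
k = ln2 / t½ = 0.693147 / 11.5 = 0.06027 h⁻¹
t = ln(C₀ / C) / k = ln(1.148 / 0.374) / 0.06027
  = ln(3.070) / 0.06027 = 1.122 / 0.06027 = 18.62 h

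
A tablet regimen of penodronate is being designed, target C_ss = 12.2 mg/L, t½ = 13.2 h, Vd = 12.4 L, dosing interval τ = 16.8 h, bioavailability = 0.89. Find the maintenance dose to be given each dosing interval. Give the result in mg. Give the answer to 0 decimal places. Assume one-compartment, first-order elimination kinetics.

150 mg

k = ln2 / t½ = 0.693147 / 13.2 = 0.05251 h⁻¹
CL = k × Vd = 0.05251 × 12.4 = 0.6511 L/h
At steady state, F × (Dose/τ) = Css × CL.
Dose = Css × CL × τ / F = 12.2 × 0.6511 × 16.8 / 0.89 = 149.9 mg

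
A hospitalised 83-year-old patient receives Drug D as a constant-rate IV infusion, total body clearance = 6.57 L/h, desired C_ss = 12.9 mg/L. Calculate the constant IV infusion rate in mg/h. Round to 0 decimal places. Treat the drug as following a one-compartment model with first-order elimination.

At steady state, infusion rate R₀ = Css × CL = 12.9 × 6.570 = 84.75 mg/h

85 mg/h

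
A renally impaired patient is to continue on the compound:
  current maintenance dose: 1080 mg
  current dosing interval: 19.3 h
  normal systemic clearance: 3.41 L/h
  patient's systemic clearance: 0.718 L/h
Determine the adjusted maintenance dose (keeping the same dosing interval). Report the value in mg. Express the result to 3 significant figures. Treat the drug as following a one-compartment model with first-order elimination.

227 mg

To keep the same average steady-state level, dosing rate must scale with clearance.
CL ratio = 0.718 / 3.41 = 0.2106
New dose (same interval) = 1080 × 0.2106 = 227.4 mg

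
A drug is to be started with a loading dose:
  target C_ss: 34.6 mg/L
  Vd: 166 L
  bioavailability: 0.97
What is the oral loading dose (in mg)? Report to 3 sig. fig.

5920 mg

LD = Css × Vd / F = 34.6 × 166 / 0.97 = 5921 mg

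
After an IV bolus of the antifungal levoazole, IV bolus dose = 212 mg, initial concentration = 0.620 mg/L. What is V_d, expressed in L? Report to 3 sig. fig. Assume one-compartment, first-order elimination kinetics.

Vd = Dose / C₀ = 212.0 / 0.620 = 341.9 L

342 L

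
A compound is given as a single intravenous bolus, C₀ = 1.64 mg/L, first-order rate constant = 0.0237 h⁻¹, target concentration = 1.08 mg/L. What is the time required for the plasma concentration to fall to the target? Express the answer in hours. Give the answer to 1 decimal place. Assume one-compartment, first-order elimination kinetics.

t = ln(C₀ / C) / k = ln(1.640 / 1.08) / 0.02370
  = ln(1.519) / 0.02370 = 0.4181 / 0.02370 = 17.64 h

17.6 h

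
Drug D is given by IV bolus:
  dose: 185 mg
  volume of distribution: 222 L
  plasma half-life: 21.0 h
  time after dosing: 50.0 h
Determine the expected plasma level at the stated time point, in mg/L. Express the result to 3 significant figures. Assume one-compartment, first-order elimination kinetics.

0.160 mg/L

C₀ = Dose / Vd = 185.0 / 222 = 0.8333 mg/L
k = ln2 / t½ = 0.693147 / 21.0 = 0.03301 h⁻¹
C = C₀ · e^(−k·t) = 0.8333 × e^(−0.03301 × 50.0)
  = 0.8333 × 0.1920 = 0.1600 mg/L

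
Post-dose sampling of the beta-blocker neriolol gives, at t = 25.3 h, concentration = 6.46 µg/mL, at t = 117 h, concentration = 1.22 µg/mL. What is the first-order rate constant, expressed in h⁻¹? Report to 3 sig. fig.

k = ln(C₁/C₂) / (t₂ − t₁) = ln(6.46/1.22) / (117 − 25.3)
  = 1.667 / 91.70 = 0.01818 h⁻¹

0.0182 h⁻¹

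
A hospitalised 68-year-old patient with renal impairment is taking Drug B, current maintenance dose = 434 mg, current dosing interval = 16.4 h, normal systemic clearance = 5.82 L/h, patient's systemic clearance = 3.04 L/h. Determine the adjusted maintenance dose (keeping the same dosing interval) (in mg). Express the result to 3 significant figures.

227 mg

To keep the same average steady-state level, dosing rate must scale with clearance.
CL ratio = 3.04 / 5.82 = 0.5223
New dose (same interval) = 434 × 0.5223 = 226.7 mg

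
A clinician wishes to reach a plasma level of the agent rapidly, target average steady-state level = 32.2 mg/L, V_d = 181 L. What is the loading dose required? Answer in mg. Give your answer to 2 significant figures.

LD = Css × Vd = 32.2 × 181 = 5828 mg

5800 mg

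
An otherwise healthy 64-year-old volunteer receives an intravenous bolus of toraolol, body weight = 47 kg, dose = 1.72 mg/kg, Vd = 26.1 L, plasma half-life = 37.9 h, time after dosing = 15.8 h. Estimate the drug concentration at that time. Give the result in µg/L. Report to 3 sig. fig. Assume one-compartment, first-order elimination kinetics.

Total dose = 1.72 × 47 = 80.84 mg
C₀ = Dose / Vd = 80.84 / 26.1 = 3.097 mg/L
k = ln2 / t½ = 0.693147 / 37.9 = 0.01829 h⁻¹
C = C₀ · e^(−k·t) = 3.097 × e^(−0.01829 × 15.8)
  = 3.097 × 0.7490 = 2.320 mg/L
Convert: 2.320 mg/L × 1000 = 2320 µg/L

2320 µg/L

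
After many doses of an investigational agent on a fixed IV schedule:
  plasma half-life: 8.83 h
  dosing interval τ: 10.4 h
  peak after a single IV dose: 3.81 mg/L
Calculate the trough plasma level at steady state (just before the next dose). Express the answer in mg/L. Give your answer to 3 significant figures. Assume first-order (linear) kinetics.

k = ln2 / t½ = 0.693147 / 8.83 = 0.07850 h⁻¹
e^(−kτ) = e^(−0.07850 × 10.4) = 0.4420
Accumulation ratio R = 1 / (1 − e^(−kτ)) = 1 / (1 − 0.4420) = 1.792
Steady-state trough = C₀ × R × e^(−kτ) = 3.81 × 1.792 × 0.4420 = 3.018 mg/L

3.02 mg/L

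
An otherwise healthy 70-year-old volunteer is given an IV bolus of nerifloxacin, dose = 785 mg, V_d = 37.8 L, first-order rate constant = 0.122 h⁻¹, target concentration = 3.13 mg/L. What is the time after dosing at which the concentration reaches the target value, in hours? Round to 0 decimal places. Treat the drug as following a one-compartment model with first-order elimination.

16 h

C₀ = Dose / Vd = 785.0 / 37.8 = 20.77 mg/L
t = ln(C₀ / C) / k = ln(20.77 / 3.13) / 0.1220
  = ln(6.636) / 0.1220 = 1.893 / 0.1220 = 15.52 h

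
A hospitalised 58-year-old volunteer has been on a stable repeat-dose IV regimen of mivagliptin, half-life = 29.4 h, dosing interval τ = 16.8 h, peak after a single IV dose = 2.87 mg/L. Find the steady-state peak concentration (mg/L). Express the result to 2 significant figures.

8.8 mg/L

k = ln2 / t½ = 0.693147 / 29.4 = 0.02358 h⁻¹
e^(−kτ) = e^(−0.02358 × 16.8) = 0.6729
Accumulation ratio R = 1 / (1 − e^(−kτ)) = 1 / (1 − 0.6729) = 3.057
Steady-state peak = C₀ × R = 2.87 × 3.057 = 8.774 mg/L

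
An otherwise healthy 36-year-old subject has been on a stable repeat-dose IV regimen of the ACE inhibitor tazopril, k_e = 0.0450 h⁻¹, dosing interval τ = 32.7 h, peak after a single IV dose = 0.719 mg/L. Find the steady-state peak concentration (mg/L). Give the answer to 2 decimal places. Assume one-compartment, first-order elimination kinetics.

0.93 mg/L

e^(−kτ) = e^(−0.04500 × 32.7) = 0.2296
Accumulation ratio R = 1 / (1 − e^(−kτ)) = 1 / (1 − 0.2296) = 1.298
Steady-state peak = C₀ × R = 0.719 × 1.298 = 0.9333 mg/L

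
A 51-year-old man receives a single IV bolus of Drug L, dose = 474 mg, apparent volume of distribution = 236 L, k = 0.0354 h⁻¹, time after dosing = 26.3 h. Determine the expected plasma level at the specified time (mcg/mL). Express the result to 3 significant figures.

0.792 mcg/mL

C₀ = Dose / Vd = 474.0 / 236 = 2.008 mg/L
C = C₀ · e^(−k·t) = 2.008 × e^(−0.03540 × 26.3)
  = 2.008 × 0.3942 = 0.7916 mg/L
(0.7916 mg/L = 0.7916 mcg/mL)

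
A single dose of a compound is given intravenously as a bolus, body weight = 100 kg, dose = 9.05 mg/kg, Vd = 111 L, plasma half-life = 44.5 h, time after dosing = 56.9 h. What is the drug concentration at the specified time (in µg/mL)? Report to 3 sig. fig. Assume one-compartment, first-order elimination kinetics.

Total dose = 9.05 × 100 = 905.0 mg
C₀ = Dose / Vd = 905.0 / 111 = 8.153 mg/L
k = ln2 / t½ = 0.693147 / 44.5 = 0.01558 h⁻¹
C = C₀ · e^(−k·t) = 8.153 × e^(−0.01558 × 56.9)
  = 8.153 × 0.4121 = 3.360 mg/L
(3.360 mg/L = 3.360 µg/mL)

3.36 µg/mL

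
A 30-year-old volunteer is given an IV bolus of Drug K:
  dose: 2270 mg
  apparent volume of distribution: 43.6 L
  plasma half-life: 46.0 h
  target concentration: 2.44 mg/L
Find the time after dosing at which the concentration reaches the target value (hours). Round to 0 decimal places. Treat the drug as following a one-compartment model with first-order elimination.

203 h

C₀ = Dose / Vd = 2270 / 43.6 = 52.06 mg/L
k = ln2 / t½ = 0.693147 / 46.0 = 0.01507 h⁻¹
t = ln(C₀ / C) / k = ln(52.06 / 2.44) / 0.01507
  = ln(21.34) / 0.01507 = 3.061 / 0.01507 = 203.1 h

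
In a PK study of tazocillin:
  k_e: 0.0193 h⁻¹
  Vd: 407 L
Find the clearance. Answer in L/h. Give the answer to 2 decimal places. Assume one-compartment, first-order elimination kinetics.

7.86 L/h

CL = k × Vd = 0.0193 × 407 = 7.855 L/h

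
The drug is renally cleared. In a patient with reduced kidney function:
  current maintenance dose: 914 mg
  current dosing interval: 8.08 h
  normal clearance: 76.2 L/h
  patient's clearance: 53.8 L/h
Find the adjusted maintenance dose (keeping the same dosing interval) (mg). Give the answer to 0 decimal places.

645 mg

To keep the same average steady-state level, dosing rate must scale with clearance.
CL ratio = 53.8 / 76.2 = 0.7060
New dose (same interval) = 914 × 0.7060 = 645.3 mg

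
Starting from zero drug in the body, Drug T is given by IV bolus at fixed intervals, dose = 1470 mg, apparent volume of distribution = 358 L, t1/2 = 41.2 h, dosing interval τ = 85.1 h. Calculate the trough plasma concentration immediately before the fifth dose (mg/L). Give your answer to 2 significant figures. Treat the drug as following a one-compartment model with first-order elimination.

1.3 mg/L

C₀ per dose = Dose / Vd = 1470 / 358 = 4.106 mg/L
k = ln2 / t½ = 0.693147 / 41.2 = 0.01682 h⁻¹
Fraction remaining after one interval: r = e^(−kτ) = e^(−0.01682 × 85.1) = 0.2390
Before dose 5, 4 doses have been given (aged 1τ, 2τ, 3τ, 4τ).
C_trough = C₀ × (r + r² + … + r^4) = C₀ × r(1−r^4)/(1−r)
        = 4.106 × 0.2390 × (1 − 0.003263) / (1 − 0.2390) = 1.285 mg/L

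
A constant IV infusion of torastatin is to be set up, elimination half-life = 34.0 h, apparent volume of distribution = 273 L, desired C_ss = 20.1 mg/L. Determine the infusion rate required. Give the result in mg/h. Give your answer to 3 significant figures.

112 mg/h

k = ln2 / t½ = 0.693147 / 34.0 = 0.02039 h⁻¹
CL = k × Vd = 0.02039 × 273 = 5.566 L/h
At steady state, infusion rate R₀ = Css × CL = 20.1 × 5.566 = 111.9 mg/h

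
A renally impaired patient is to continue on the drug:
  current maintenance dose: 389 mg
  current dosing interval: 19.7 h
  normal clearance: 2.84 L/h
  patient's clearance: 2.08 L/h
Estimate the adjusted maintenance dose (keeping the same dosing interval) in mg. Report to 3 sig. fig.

285 mg

To keep the same average steady-state level, dosing rate must scale with clearance.
CL ratio = 2.08 / 2.84 = 0.7324
New dose (same interval) = 389 × 0.7324 = 284.9 mg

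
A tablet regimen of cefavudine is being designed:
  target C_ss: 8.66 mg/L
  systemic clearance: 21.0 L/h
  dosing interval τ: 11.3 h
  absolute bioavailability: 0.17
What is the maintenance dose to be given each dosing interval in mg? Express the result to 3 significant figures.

12100 mg

At steady state, F × (Dose/τ) = Css × CL.
Dose = Css × CL × τ / F = 8.66 × 21.00 × 11.3 / 0.17 = 12090 mg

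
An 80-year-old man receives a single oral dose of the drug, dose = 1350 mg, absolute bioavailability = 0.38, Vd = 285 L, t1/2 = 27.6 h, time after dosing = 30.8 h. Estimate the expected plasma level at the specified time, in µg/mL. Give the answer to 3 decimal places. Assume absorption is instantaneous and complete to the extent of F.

Amount reaching circulation = F × Dose = 0.38 × 1350 = 513.0 mg
C₀ = F·Dose / Vd = 513.0 / 285 = 1.800 mg/L
k = ln2 / t½ = 0.693147 / 27.6 = 0.02511 h⁻¹
C = C₀ · e^(−k·t) = 1.800 × e^(−0.02511 × 30.8)
  = 1.800 × 0.4614 = 0.8305 mg/L
(0.8305 mg/L = 0.8305 µg/mL)

0.831 µg/mL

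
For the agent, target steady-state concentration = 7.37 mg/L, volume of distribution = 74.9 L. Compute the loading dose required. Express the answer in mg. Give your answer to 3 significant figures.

LD = Css × Vd = 7.37 × 74.9 = 552.0 mg

552 mg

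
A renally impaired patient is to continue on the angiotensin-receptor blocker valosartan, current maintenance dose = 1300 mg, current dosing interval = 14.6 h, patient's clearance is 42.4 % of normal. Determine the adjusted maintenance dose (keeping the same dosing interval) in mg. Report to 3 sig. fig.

551 mg

To keep the same average steady-state level, dosing rate must scale with clearance.
CL ratio = 42.4 / 100 = 0.4240
New dose (same interval) = 1300 × 0.4240 = 551.2 mg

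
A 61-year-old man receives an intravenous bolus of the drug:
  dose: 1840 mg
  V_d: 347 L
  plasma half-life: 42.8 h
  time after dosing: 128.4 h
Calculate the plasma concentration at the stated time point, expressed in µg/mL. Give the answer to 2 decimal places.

0.66 µg/mL

C₀ = Dose / Vd = 1840 / 347 = 5.303 mg/L
k = ln2 / t½ = 0.693147 / 42.8 = 0.01620 h⁻¹
t / t½ = 128.4 / 42.8 = 3 half-lives
C = C₀ × (1/2)^3 = 5.303 × 0.1250 = 0.6629 mg/L
(0.6629 mg/L = 0.6629 µg/mL)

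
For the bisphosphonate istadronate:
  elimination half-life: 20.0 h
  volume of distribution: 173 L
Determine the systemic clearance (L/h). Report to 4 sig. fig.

k = ln2 / t½ = 0.693147 / 20.0 = 0.03466 h⁻¹
CL = k × Vd = 0.03466 × 173 = 5.996 L/h

5.996 L/h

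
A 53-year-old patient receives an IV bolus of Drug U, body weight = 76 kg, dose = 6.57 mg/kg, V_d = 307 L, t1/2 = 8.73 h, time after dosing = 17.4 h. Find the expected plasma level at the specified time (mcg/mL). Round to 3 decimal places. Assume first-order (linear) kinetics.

0.409 mcg/mL

Total dose = 6.57 × 76 = 499.3 mg
C₀ = Dose / Vd = 499.3 / 307 = 1.626 mg/L
k = ln2 / t½ = 0.693147 / 8.73 = 0.07940 h⁻¹
C = C₀ · e^(−k·t) = 1.626 × e^(−0.07940 × 17.4)
  = 1.626 × 0.2512 = 0.4085 mg/L
(0.4085 mg/L = 0.4085 mcg/mL)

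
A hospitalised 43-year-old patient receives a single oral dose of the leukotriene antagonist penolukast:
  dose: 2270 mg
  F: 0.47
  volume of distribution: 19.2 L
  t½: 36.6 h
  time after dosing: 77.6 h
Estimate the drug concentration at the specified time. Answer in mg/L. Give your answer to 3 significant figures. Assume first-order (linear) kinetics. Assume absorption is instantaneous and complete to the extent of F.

12.8 mg/L

Amount reaching circulation = F × Dose = 0.47 × 2270 = 1067 mg
C₀ = F·Dose / Vd = 1067 / 19.2 = 55.57 mg/L
k = ln2 / t½ = 0.693147 / 36.6 = 0.01894 h⁻¹
C = C₀ · e^(−k·t) = 55.57 × e^(−0.01894 × 77.6)
  = 55.57 × 0.2300 = 12.78 mg/L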